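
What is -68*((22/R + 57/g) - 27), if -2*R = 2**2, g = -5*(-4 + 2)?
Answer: 10982/5 ≈ 2196.4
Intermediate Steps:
g = 10 (g = -5*(-2) = 10)
R = -2 (R = -1/2*2**2 = -1/2*4 = -2)
-68*((22/R + 57/g) - 27) = -68*((22/(-2) + 57/10) - 27) = -68*((22*(-1/2) + 57*(1/10)) - 27) = -68*((-11 + 57/10) - 27) = -68*(-53/10 - 27) = -68*(-323/10) = 10982/5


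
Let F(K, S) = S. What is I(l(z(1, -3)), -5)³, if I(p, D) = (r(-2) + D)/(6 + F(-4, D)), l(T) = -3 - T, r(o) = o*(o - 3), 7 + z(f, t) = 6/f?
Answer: 125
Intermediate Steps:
z(f, t) = -7 + 6/f
r(o) = o*(-3 + o)
I(p, D) = (10 + D)/(6 + D) (I(p, D) = (-2*(-3 - 2) + D)/(6 + D) = (-2*(-5) + D)/(6 + D) = (10 + D)/(6 + D))
I(l(z(1, -3)), -5)³ = ((10 - 5)/(6 - 5))³ = (5/1)³ = (1*5)³ = 5³ = 125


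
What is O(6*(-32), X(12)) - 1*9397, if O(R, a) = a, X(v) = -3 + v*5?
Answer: -9340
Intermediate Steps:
X(v) = -3 + 5*v
O(6*(-32), X(12)) - 1*9397 = (-3 + 5*12) - 1*9397 = (-3 + 60) - 9397 = 57 - 9397 = -9340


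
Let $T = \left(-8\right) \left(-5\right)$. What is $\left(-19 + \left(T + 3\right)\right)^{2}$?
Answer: $576$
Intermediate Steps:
$T = 40$
$\left(-19 + \left(T + 3\right)\right)^{2} = \left(-19 + \left(40 + 3\right)\right)^{2} = \left(-19 + 43\right)^{2} = 24^{2} = 576$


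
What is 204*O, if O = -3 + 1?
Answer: -408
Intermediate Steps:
O = -2
204*O = 204*(-2) = -408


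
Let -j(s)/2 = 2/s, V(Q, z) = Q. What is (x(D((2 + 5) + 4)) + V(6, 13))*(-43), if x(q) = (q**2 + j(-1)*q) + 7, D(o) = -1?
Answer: -430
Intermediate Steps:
j(s) = -4/s
x(q) = 7 + q**2 + 4*q (x(q) = (q**2 + (-4/(-1))*q) + 7 = (q**2 + (-4*(-1))*q) + 7 = (q**2 + 4*q) + 7 = 7 + q**2 + 4*q)
(x(D((2 + 5) + 4)) + V(6, 13))*(-43) = ((7 + (-1)**2 + 4*(-1)) + 6)*(-43) = ((7 + 1 - 4) + 6)*(-43) = (4 + 6)*(-43) = 10*(-43) = -430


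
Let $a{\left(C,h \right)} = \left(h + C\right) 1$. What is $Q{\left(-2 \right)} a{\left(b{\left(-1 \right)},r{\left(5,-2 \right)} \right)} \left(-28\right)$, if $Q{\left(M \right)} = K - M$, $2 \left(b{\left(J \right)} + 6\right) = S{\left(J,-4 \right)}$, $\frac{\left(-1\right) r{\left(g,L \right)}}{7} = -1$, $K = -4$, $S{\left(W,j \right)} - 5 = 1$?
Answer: $224$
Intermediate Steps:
$S{\left(W,j \right)} = 6$ ($S{\left(W,j \right)} = 5 + 1 = 6$)
$r{\left(g,L \right)} = 7$ ($r{\left(g,L \right)} = \left(-7\right) \left(-1\right) = 7$)
$b{\left(J \right)} = -3$ ($b{\left(J \right)} = -6 + \frac{1}{2} \cdot 6 = -6 + 3 = -3$)
$a{\left(C,h \right)} = C + h$ ($a{\left(C,h \right)} = \left(C + h\right) 1 = C + h$)
$Q{\left(M \right)} = -4 - M$
$Q{\left(-2 \right)} a{\left(b{\left(-1 \right)},r{\left(5,-2 \right)} \right)} \left(-28\right) = \left(-4 - -2\right) \left(-3 + 7\right) \left(-28\right) = \left(-4 + 2\right) 4 \left(-28\right) = \left(-2\right) 4 \left(-28\right) = \left(-8\right) \left(-28\right) = 224$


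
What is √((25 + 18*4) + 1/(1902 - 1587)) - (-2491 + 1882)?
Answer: 609 + 2*√267365/105 ≈ 618.85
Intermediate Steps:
√((25 + 18*4) + 1/(1902 - 1587)) - (-2491 + 1882) = √((25 + 72) + 1/315) - 1*(-609) = √(97 + 1/315) + 609 = √(30556/315) + 609 = 2*√267365/105 + 609 = 609 + 2*√267365/105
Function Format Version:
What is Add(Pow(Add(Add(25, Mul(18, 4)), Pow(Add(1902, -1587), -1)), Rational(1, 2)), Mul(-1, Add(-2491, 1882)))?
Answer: Add(609, Mul(Rational(2, 105), Pow(267365, Rational(1, 2)))) ≈ 618.85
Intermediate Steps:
Add(Pow(Add(Add(25, Mul(18, 4)), Pow(Add(1902, -1587), -1)), Rational(1, 2)), Mul(-1, Add(-2491, 1882))) = Add(Pow(Add(Add(25, 72), Pow(315, -1)), Rational(1, 2)), Mul(-1, -609)) = Add(Pow(Add(97, Rational(1, 315)), Rational(1, 2)), 609) = Add(Pow(Rational(30556, 315), Rational(1, 2)), 609) = Add(Mul(Rational(2, 105), Pow(267365, Rational(1, 2))), 609) = Add(609, Mul(Rational(2, 105), Pow(267365, Rational(1, 2))))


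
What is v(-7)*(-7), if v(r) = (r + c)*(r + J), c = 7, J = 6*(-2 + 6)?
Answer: 0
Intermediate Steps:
J = 24 (J = 6*4 = 24)
v(r) = (7 + r)*(24 + r) (v(r) = (r + 7)*(r + 24) = (7 + r)*(24 + r))
v(-7)*(-7) = (168 + (-7)² + 31*(-7))*(-7) = (168 + 49 - 217)*(-7) = 0*(-7) = 0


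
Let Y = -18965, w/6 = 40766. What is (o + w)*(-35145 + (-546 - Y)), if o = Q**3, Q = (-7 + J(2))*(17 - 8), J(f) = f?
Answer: -2566955946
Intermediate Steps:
w = 244596 (w = 6*40766 = 244596)
Q = -45 (Q = (-7 + 2)*(17 - 8) = -5*9 = -45)
o = -91125 (o = (-45)**3 = -91125)
(o + w)*(-35145 + (-546 - Y)) = (-91125 + 244596)*(-35145 + (-546 - 1*(-18965))) = 153471*(-35145 + (-546 + 18965)) = 153471*(-35145 + 18419) = 153471*(-16726) = -2566955946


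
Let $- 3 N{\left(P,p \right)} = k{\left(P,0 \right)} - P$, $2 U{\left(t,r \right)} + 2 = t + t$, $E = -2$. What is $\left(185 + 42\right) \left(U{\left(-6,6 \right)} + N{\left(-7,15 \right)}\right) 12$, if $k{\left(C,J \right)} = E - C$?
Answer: $-29964$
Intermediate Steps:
$k{\left(C,J \right)} = -2 - C$
$U{\left(t,r \right)} = -1 + t$ ($U{\left(t,r \right)} = -1 + \frac{t + t}{2} = -1 + \frac{2 t}{2} = -1 + t$)
$N{\left(P,p \right)} = \frac{2}{3} + \frac{2 P}{3}$ ($N{\left(P,p \right)} = - \frac{\left(-2 - P\right) - P}{3} = - \frac{-2 - 2 P}{3} = \frac{2}{3} + \frac{2 P}{3}$)
$\left(185 + 42\right) \left(U{\left(-6,6 \right)} + N{\left(-7,15 \right)}\right) 12 = \left(185 + 42\right) \left(\left(-1 - 6\right) + \left(\frac{2}{3} + \frac{2}{3} \left(-7\right)\right)\right) 12 = 227 \left(-7 + \left(\frac{2}{3} - \frac{14}{3}\right)\right) 12 = 227 \left(-7 - 4\right) 12 = 227 \left(-11\right) 12 = \left(-2497\right) 12 = -29964$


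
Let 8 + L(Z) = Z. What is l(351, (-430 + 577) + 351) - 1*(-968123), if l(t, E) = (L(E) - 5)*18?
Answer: 976853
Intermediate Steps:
L(Z) = -8 + Z
l(t, E) = -234 + 18*E (l(t, E) = ((-8 + E) - 5)*18 = (-13 + E)*18 = -234 + 18*E)
l(351, (-430 + 577) + 351) - 1*(-968123) = (-234 + 18*((-430 + 577) + 351)) - 1*(-968123) = (-234 + 18*(147 + 351)) + 968123 = (-234 + 18*498) + 968123 = (-234 + 8964) + 968123 = 8730 + 968123 = 976853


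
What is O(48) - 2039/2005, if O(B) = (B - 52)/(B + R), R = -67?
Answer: -30721/38095 ≈ -0.80643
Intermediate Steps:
O(B) = (-52 + B)/(-67 + B) (O(B) = (B - 52)/(B - 67) = (-52 + B)/(-67 + B))
O(48) - 2039/2005 = (-52 + 48)/(-67 + 48) - 2039/2005 = -4/(-19) - 2039/2005 = -1/19*(-4) - 1*2039/2005 = 4/19 - 2039/2005 = -30721/38095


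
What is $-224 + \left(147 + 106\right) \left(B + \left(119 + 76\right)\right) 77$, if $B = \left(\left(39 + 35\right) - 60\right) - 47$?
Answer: $3155698$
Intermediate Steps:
$B = -33$ ($B = \left(74 - 60\right) - 47 = 14 - 47 = -33$)
$-224 + \left(147 + 106\right) \left(B + \left(119 + 76\right)\right) 77 = -224 + \left(147 + 106\right) \left(-33 + \left(119 + 76\right)\right) 77 = -224 + 253 \left(-33 + 195\right) 77 = -224 + 253 \cdot 162 \cdot 77 = -224 + 40986 \cdot 77 = -224 + 3155922 = 3155698$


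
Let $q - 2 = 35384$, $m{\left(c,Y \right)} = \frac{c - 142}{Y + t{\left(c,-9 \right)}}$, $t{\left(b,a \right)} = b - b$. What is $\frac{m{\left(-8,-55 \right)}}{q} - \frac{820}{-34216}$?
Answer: $\frac{3078925}{128061934} \approx 0.024042$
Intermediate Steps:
$t{\left(b,a \right)} = 0$
$m{\left(c,Y \right)} = \frac{-142 + c}{Y}$ ($m{\left(c,Y \right)} = \frac{c - 142}{Y + 0} = \frac{-142 + c}{Y}$)
$q = 35386$ ($q = 2 + 35384 = 35386$)
$\frac{m{\left(-8,-55 \right)}}{q} - \frac{820}{-34216} = \frac{\frac{1}{-55} \left(-142 - 8\right)}{35386} - \frac{820}{-34216} = \left(- \frac{1}{55}\right) \left(-150\right) \frac{1}{35386} - - \frac{205}{8554} = \frac{30}{11} \cdot \frac{1}{35386} + \frac{205}{8554} = \frac{15}{194623} + \frac{205}{8554} = \frac{3078925}{128061934}$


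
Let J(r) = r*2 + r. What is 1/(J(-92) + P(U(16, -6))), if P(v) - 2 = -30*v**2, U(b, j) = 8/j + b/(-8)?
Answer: -3/1822 ≈ -0.0016465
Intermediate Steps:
U(b, j) = 8/j - b/8 (U(b, j) = 8/j + b*(-1/8) = 8/j - b/8)
P(v) = 2 - 30*v**2
J(r) = 3*r (J(r) = 2*r + r = 3*r)
1/(J(-92) + P(U(16, -6))) = 1/(3*(-92) + (2 - 30*(8/(-6) - 1/8*16)**2)) = 1/(-276 + (2 - 30*(8*(-1/6) - 2)**2)) = 1/(-276 + (2 - 30*(-4/3 - 2)**2)) = 1/(-276 + (2 - 30*(-10/3)**2)) = 1/(-276 + (2 - 30*100/9)) = 1/(-276 + (2 - 1000/3)) = 1/(-276 - 994/3) = 1/(-1822/3) = -3/1822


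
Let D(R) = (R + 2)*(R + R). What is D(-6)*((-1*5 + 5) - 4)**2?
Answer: 768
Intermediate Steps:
D(R) = 2*R*(2 + R) (D(R) = (2 + R)*(2*R) = 2*R*(2 + R))
D(-6)*((-1*5 + 5) - 4)**2 = (2*(-6)*(2 - 6))*((-1*5 + 5) - 4)**2 = (2*(-6)*(-4))*((-5 + 5) - 4)**2 = 48*(0 - 4)**2 = 48*(-4)**2 = 48*16 = 768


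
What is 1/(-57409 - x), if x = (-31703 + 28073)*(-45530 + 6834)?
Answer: -1/140523889 ≈ -7.1162e-9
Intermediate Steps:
x = 140466480 (x = -3630*(-38696) = 140466480)
1/(-57409 - x) = 1/(-57409 - 1*140466480) = 1/(-57409 - 140466480) = 1/(-140523889) = -1/140523889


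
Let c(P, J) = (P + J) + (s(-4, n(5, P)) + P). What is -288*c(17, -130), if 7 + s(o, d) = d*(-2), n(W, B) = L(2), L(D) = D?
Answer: 30816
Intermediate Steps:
n(W, B) = 2
s(o, d) = -7 - 2*d (s(o, d) = -7 + d*(-2) = -7 - 2*d)
c(P, J) = -11 + J + 2*P (c(P, J) = (P + J) + ((-7 - 2*2) + P) = (J + P) + ((-7 - 4) + P) = (J + P) + (-11 + P) = -11 + J + 2*P)
-288*c(17, -130) = -288*(-11 - 130 + 2*17) = -288*(-11 - 130 + 34) = -288*(-107) = 30816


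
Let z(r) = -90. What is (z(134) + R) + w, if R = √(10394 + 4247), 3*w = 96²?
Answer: 3103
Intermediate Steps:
w = 3072 (w = (⅓)*96² = (⅓)*9216 = 3072)
R = 121 (R = √14641 = 121)
(z(134) + R) + w = (-90 + 121) + 3072 = 31 + 3072 = 3103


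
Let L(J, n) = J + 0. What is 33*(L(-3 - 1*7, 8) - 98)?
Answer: -3564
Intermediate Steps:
L(J, n) = J
33*(L(-3 - 1*7, 8) - 98) = 33*((-3 - 1*7) - 98) = 33*((-3 - 7) - 98) = 33*(-10 - 98) = 33*(-108) = -3564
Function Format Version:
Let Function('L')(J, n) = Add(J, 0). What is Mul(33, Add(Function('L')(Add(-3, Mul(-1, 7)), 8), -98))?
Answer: -3564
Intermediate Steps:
Function('L')(J, n) = J
Mul(33, Add(Function('L')(Add(-3, Mul(-1, 7)), 8), -98)) = Mul(33, Add(Add(-3, Mul(-1, 7)), -98)) = Mul(33, Add(Add(-3, -7), -98)) = Mul(33, Add(-10, -98)) = Mul(33, -108) = -3564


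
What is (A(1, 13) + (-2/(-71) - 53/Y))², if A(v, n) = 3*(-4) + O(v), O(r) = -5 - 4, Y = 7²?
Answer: 5886572176/12103441 ≈ 486.36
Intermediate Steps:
Y = 49
O(r) = -9
A(v, n) = -21 (A(v, n) = 3*(-4) - 9 = -12 - 9 = -21)
(A(1, 13) + (-2/(-71) - 53/Y))² = (-21 + (-2/(-71) - 53/49))² = (-21 + (-2*(-1/71) - 53*1/49))² = (-21 + (2/71 - 53/49))² = (-21 - 3665/3479)² = (-76724/3479)² = 5886572176/12103441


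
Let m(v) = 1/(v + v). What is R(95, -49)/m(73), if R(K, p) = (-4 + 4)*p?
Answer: 0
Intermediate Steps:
R(K, p) = 0 (R(K, p) = 0*p = 0)
m(v) = 1/(2*v)
R(95, -49)/m(73) = 0/(((½)/73)) = 0/(((½)*(1/73))) = 0/(1/146) = 0*146 = 0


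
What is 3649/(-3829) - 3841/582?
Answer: -16830907/2228478 ≈ -7.5526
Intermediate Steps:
3649/(-3829) - 3841/582 = 3649*(-1/3829) - 3841*1/582 = -3649/3829 - 3841/582 = -16830907/2228478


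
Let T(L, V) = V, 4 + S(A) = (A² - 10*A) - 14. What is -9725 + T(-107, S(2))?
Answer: -9759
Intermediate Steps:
S(A) = -18 + A² - 10*A (S(A) = -4 + ((A² - 10*A) - 14) = -4 + (-14 + A² - 10*A) = -18 + A² - 10*A)
-9725 + T(-107, S(2)) = -9725 + (-18 + 2² - 10*2) = -9725 + (-18 + 4 - 20) = -9725 - 34 = -9759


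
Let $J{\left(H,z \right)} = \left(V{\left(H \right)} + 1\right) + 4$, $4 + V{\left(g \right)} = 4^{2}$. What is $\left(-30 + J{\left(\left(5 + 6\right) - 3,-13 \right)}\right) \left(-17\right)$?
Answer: $221$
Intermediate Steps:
$V{\left(g \right)} = 12$ ($V{\left(g \right)} = -4 + 4^{2} = -4 + 16 = 12$)
$J{\left(H,z \right)} = 17$ ($J{\left(H,z \right)} = \left(12 + 1\right) + 4 = 13 + 4 = 17$)
$\left(-30 + J{\left(\left(5 + 6\right) - 3,-13 \right)}\right) \left(-17\right) = \left(-30 + 17\right) \left(-17\right) = \left(-13\right) \left(-17\right) = 221$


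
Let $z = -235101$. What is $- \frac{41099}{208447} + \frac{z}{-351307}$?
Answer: $\frac{34567731754}{73228890229} \approx 0.47205$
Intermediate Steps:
$- \frac{41099}{208447} + \frac{z}{-351307} = - \frac{41099}{208447} - \frac{235101}{-351307} = \left(-41099\right) \frac{1}{208447} - - \frac{235101}{351307} = - \frac{41099}{208447} + \frac{235101}{351307} = \frac{34567731754}{73228890229}$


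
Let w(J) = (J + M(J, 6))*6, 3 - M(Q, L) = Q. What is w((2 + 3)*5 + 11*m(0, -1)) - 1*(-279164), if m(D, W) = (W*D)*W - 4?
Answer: 279182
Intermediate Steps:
M(Q, L) = 3 - Q
m(D, W) = -4 + D*W² (m(D, W) = (D*W)*W - 4 = D*W² - 4 = -4 + D*W²)
w(J) = 18 (w(J) = (J + (3 - J))*6 = 3*6 = 18)
w((2 + 3)*5 + 11*m(0, -1)) - 1*(-279164) = 18 - 1*(-279164) = 18 + 279164 = 279182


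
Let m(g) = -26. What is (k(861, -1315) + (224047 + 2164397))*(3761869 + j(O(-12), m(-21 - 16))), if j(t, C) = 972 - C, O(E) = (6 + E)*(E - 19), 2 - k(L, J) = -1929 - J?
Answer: 8989715035020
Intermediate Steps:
k(L, J) = 1931 + J (k(L, J) = 2 - (-1929 - J) = 2 + (1929 + J) = 1931 + J)
O(E) = (-19 + E)*(6 + E) (O(E) = (6 + E)*(-19 + E) = (-19 + E)*(6 + E))
(k(861, -1315) + (224047 + 2164397))*(3761869 + j(O(-12), m(-21 - 16))) = ((1931 - 1315) + (224047 + 2164397))*(3761869 + (972 - 1*(-26))) = (616 + 2388444)*(3761869 + (972 + 26)) = 2389060*(3761869 + 998) = 2389060*3762867 = 8989715035020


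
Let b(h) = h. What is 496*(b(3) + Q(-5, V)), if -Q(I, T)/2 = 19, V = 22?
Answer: -17360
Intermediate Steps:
Q(I, T) = -38 (Q(I, T) = -2*19 = -38)
496*(b(3) + Q(-5, V)) = 496*(3 - 38) = 496*(-35) = -17360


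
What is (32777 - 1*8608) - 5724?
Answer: 18445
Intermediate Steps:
(32777 - 1*8608) - 5724 = (32777 - 8608) - 5724 = 24169 - 5724 = 18445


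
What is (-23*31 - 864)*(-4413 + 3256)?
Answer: 1824589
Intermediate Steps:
(-23*31 - 864)*(-4413 + 3256) = (-713 - 864)*(-1157) = -1577*(-1157) = 1824589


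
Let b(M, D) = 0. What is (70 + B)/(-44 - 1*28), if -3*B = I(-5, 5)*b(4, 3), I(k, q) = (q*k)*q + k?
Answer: -35/36 ≈ -0.97222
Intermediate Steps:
I(k, q) = k + k*q**2 (I(k, q) = (k*q)*q + k = k*q**2 + k = k + k*q**2)
B = 0 (B = -(-5*(1 + 5**2))*0/3 = -(-5*(1 + 25))*0/3 = -(-5*26)*0/3 = -(-130)*0/3 = -1/3*0 = 0)
(70 + B)/(-44 - 1*28) = (70 + 0)/(-44 - 1*28) = 70/(-44 - 28) = 70/(-72) = 70*(-1/72) = -35/36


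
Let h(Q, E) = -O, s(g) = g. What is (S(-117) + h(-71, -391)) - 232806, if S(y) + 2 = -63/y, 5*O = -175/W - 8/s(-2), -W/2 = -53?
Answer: -1604046647/6890 ≈ -2.3281e+5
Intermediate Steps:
W = 106 (W = -2*(-53) = 106)
O = 249/530 (O = (-175/106 - 8/(-2))/5 = (-175*1/106 - 8*(-½))/5 = (-175/106 + 4)/5 = (⅕)*(249/106) = 249/530 ≈ 0.46981)
h(Q, E) = -249/530 (h(Q, E) = -1*249/530 = -249/530)
S(y) = -2 - 63/y
(S(-117) + h(-71, -391)) - 232806 = ((-2 - 63/(-117)) - 249/530) - 232806 = ((-2 - 63*(-1/117)) - 249/530) - 232806 = ((-2 + 7/13) - 249/530) - 232806 = (-19/13 - 249/530) - 232806 = -13307/6890 - 232806 = -1604046647/6890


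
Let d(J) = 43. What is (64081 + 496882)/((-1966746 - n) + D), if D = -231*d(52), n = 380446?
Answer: -560963/2357125 ≈ -0.23799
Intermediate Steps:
D = -9933 (D = -231*43 = -9933)
(64081 + 496882)/((-1966746 - n) + D) = (64081 + 496882)/((-1966746 - 1*380446) - 9933) = 560963/((-1966746 - 380446) - 9933) = 560963/(-2347192 - 9933) = 560963/(-2357125) = 560963*(-1/2357125) = -560963/2357125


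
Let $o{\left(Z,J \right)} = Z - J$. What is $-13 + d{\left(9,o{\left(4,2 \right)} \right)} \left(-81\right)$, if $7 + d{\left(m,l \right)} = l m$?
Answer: $-904$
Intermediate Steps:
$d{\left(m,l \right)} = -7 + l m$
$-13 + d{\left(9,o{\left(4,2 \right)} \right)} \left(-81\right) = -13 + \left(-7 + \left(4 - 2\right) 9\right) \left(-81\right) = -13 + \left(-7 + 2 \cdot 9\right) \left(-81\right) = -13 + \left(-7 + 18\right) \left(-81\right) = -13 + 11 \left(-81\right) = -13 - 891 = -904$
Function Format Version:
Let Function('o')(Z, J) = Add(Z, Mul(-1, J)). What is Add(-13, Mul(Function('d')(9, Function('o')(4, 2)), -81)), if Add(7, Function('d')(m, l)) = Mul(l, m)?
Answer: -904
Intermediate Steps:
Function('d')(m, l) = Add(-7, Mul(l, m))
Add(-13, Mul(Function('d')(9, Function('o')(4, 2)), -81)) = Add(-13, Mul(Add(-7, Mul(Add(4, Mul(-1, 2)), 9)), -81)) = Add(-13, Mul(Add(-7, Mul(Add(4, -2), 9)), -81)) = Add(-13, Mul(Add(-7, Mul(2, 9)), -81)) = Add(-13, Mul(Add(-7, 18), -81)) = Add(-13, Mul(11, -81)) = Add(-13, -891) = -904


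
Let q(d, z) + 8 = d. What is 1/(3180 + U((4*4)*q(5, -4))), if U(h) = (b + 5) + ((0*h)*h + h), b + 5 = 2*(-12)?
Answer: 1/3108 ≈ 0.00032175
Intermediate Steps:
b = -29 (b = -5 + 2*(-12) = -5 - 24 = -29)
q(d, z) = -8 + d
U(h) = -24 + h (U(h) = (-29 + 5) + ((0*h)*h + h) = -24 + (0*h + h) = -24 + (0 + h) = -24 + h)
1/(3180 + U((4*4)*q(5, -4))) = 1/(3180 + (-24 + (4*4)*(-8 + 5))) = 1/(3180 + (-24 + 16*(-3))) = 1/(3180 + (-24 - 48)) = 1/(3180 - 72) = 1/3108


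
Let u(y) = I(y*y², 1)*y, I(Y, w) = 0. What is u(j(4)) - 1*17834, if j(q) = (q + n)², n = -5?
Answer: -17834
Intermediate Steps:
j(q) = (-5 + q)² (j(q) = (q - 5)² = (-5 + q)²)
u(y) = 0 (u(y) = 0*y = 0)
u(j(4)) - 1*17834 = 0 - 1*17834 = 0 - 17834 = -17834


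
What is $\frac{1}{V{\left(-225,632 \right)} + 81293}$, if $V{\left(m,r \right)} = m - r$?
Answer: $\frac{1}{80436} \approx 1.2432 \cdot 10^{-5}$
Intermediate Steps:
$\frac{1}{V{\left(-225,632 \right)} + 81293} = \frac{1}{\left(-225 - 632\right) + 81293} = \frac{1}{-857 + 81293} = \frac{1}{80436}$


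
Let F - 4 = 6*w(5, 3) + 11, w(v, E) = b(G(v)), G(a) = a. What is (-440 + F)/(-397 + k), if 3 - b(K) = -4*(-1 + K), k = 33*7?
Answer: 311/166 ≈ 1.8735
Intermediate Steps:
k = 231
b(K) = -1 + 4*K (b(K) = 3 - (-4)*(-1 + K) = 3 - (4 - 4*K) = 3 + (-4 + 4*K) = -1 + 4*K)
w(v, E) = -1 + 4*v
F = 129 (F = 4 + (6*(-1 + 4*5) + 11) = 4 + (6*(-1 + 20) + 11) = 4 + (6*19 + 11) = 4 + (114 + 11) = 4 + 125 = 129)
(-440 + F)/(-397 + k) = (-440 + 129)/(-397 + 231) = -311/(-166) = -1/166*(-311) = 311/166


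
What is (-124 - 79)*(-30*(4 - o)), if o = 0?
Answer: 24360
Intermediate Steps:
(-124 - 79)*(-30*(4 - o)) = (-124 - 79)*(-30*(4 - 1*0)) = -(-6090)*(4 + 0) = -(-6090)*4 = -203*(-120) = 24360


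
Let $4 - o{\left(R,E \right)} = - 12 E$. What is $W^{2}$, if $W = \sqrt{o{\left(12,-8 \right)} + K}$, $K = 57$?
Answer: $-35$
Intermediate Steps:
$o{\left(R,E \right)} = 4 + 12 E$ ($o{\left(R,E \right)} = 4 - - 12 E = 4 + 12 E$)
$W = i \sqrt{35}$ ($W = \sqrt{\left(4 + 12 \left(-8\right)\right) + 57} = \sqrt{\left(4 - 96\right) + 57} = \sqrt{-92 + 57} = \sqrt{-35} = i \sqrt{35} \approx 5.9161 i$)
$W^{2} = \left(i \sqrt{35}\right)^{2} = -35$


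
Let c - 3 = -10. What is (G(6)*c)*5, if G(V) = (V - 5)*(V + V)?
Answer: -420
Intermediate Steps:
c = -7 (c = 3 - 10 = -7)
G(V) = 2*V*(-5 + V) (G(V) = (-5 + V)*(2*V) = 2*V*(-5 + V))
(G(6)*c)*5 = ((2*6*(-5 + 6))*(-7))*5 = ((2*6*1)*(-7))*5 = (12*(-7))*5 = -84*5 = -420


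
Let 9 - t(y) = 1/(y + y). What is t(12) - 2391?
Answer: -57169/24 ≈ -2382.0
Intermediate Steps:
t(y) = 9 - 1/(2*y) (t(y) = 9 - 1/(y + y) = 9 - 1/(2*y))
t(12) - 2391 = (9 - 1/2/12) - 2391 = (9 - 1/2*1/12) - 2391 = (9 - 1/24) - 2391 = 215/24 - 2391 = -57169/24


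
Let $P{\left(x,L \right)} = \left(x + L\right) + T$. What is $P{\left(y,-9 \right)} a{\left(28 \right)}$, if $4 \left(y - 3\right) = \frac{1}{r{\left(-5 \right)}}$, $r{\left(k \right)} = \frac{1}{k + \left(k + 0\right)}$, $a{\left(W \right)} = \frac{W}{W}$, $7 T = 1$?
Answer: $- \frac{117}{14} \approx -8.3571$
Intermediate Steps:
$T = \frac{1}{7}$ ($T = \frac{1}{7} \cdot 1 = \frac{1}{7} \approx 0.14286$)
$a{\left(W \right)} = 1$
$r{\left(k \right)} = \frac{1}{2 k}$ ($r{\left(k \right)} = \frac{1}{k + k} = \frac{1}{2 k}$)
$y = \frac{1}{2}$ ($y = 3 + \frac{1}{4 \frac{1}{2 \left(-5\right)}} = 3 + \frac{1}{4 \cdot \frac{1}{2} \left(- \frac{1}{5}\right)} = 3 + \frac{1}{4 \left(- \frac{1}{10}\right)} = 3 + \frac{1}{4} \left(-10\right) = 3 - \frac{5}{2} = \frac{1}{2} \approx 0.5$)
$P{\left(x,L \right)} = \frac{1}{7} + L + x$ ($P{\left(x,L \right)} = \left(x + L\right) + \frac{1}{7} = \left(L + x\right) + \frac{1}{7} = \frac{1}{7} + L + x$)
$P{\left(y,-9 \right)} a{\left(28 \right)} = \left(\frac{1}{7} - 9 + \frac{1}{2}\right) 1 = \left(- \frac{117}{14}\right) 1 = - \frac{117}{14}$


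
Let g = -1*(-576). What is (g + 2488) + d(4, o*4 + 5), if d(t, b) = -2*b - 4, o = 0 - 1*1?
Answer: 3058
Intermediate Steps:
o = -1 (o = 0 - 1 = -1)
d(t, b) = -4 - 2*b
g = 576
(g + 2488) + d(4, o*4 + 5) = (576 + 2488) + (-4 - 2*(-1*4 + 5)) = 3064 + (-4 - 2*(-4 + 5)) = 3064 + (-4 - 2*1) = 3064 + (-4 - 2) = 3064 - 6 = 3058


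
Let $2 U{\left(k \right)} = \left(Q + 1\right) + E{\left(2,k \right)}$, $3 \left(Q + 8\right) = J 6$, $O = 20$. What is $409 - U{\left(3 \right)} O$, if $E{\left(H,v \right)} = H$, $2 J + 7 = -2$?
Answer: $549$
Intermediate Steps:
$J = - \frac{9}{2}$ ($J = - \frac{7}{2} + \frac{1}{2} \left(-2\right) = - \frac{7}{2} - 1 = - \frac{9}{2} \approx -4.5$)
$Q = -17$ ($Q = -8 + \frac{\left(- \frac{9}{2}\right) 6}{3} = -8 + \frac{1}{3} \left(-27\right) = -8 - 9 = -17$)
$U{\left(k \right)} = -7$ ($U{\left(k \right)} = \frac{\left(-17 + 1\right) + 2}{2} = \frac{-16 + 2}{2} = \frac{1}{2} \left(-14\right) = -7$)
$409 - U{\left(3 \right)} O = 409 - \left(-7\right) 20 = 409 - -140 = 409 + 140 = 549$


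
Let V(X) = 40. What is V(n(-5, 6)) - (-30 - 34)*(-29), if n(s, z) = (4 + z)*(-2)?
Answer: -1816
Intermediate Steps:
n(s, z) = -8 - 2*z
V(n(-5, 6)) - (-30 - 34)*(-29) = 40 - (-30 - 34)*(-29) = 40 - (-64)*(-29) = 40 - 1*1856 = 40 - 1856 = -1816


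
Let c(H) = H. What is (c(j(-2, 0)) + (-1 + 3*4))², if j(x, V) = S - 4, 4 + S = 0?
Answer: 9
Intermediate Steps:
S = -4 (S = -4 + 0 = -4)
j(x, V) = -8 (j(x, V) = -4 - 4 = -8)
(c(j(-2, 0)) + (-1 + 3*4))² = (-8 + (-1 + 3*4))² = (-8 + (-1 + 12))² = (-8 + 11)² = 3² = 9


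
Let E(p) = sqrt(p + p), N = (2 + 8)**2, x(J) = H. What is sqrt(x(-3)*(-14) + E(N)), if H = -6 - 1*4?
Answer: sqrt(140 + 10*sqrt(2)) ≈ 12.415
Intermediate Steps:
H = -10 (H = -6 - 4 = -10)
x(J) = -10
N = 100 (N = 10**2 = 100)
E(p) = sqrt(2)*sqrt(p) (E(p) = sqrt(2*p) = sqrt(2)*sqrt(p))
sqrt(x(-3)*(-14) + E(N)) = sqrt(-10*(-14) + sqrt(2)*sqrt(100)) = sqrt(140 + sqrt(2)*10) = sqrt(140 + 10*sqrt(2))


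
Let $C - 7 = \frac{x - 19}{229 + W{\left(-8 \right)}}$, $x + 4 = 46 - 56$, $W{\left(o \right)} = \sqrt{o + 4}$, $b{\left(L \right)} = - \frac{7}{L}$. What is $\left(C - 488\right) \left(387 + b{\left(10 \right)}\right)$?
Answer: $- \frac{48738702263}{262225} + \frac{127479 i}{262225} \approx -1.8587 \cdot 10^{5} + 0.48614 i$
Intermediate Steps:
$W{\left(o \right)} = \sqrt{4 + o}$
$x = -14$ ($x = -4 + \left(46 - 56\right) = -4 - 10 = -14$)
$C = 7 - \frac{33 \left(229 - 2 i\right)}{52445}$ ($C = 7 + \frac{-14 - 19}{229 + \sqrt{4 - 8}} = 7 - \frac{33}{229 + \sqrt{-4}} = 7 - \frac{33}{229 + 2 i} = 7 - 33 \frac{229 - 2 i}{52445} = 7 - \frac{33 \left(229 - 2 i\right)}{52445} \approx 6.8559 + 0.0012585 i$)
$\left(C - 488\right) \left(387 + b{\left(10 \right)}\right) = \left(\left(\frac{359558}{52445} + \frac{66 i}{52445}\right) - 488\right) \left(387 - \frac{7}{10}\right) = \left(- \frac{25233602}{52445} + \frac{66 i}{52445}\right) \left(387 - \frac{7}{10}\right) = \left(- \frac{25233602}{52445} + \frac{66 i}{52445}\right) \frac{3863}{10} = - \frac{48738702263}{262225} + \frac{127479 i}{262225}$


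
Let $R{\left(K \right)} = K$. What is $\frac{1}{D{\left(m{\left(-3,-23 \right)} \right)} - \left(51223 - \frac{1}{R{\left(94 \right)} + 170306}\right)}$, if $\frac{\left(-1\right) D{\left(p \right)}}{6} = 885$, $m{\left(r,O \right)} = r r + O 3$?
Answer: $- \frac{170400}{9633223199} \approx -1.7689 \cdot 10^{-5}$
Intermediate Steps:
$m{\left(r,O \right)} = r^{2} + 3 O$
$D{\left(p \right)} = -5310$ ($D{\left(p \right)} = \left(-6\right) 885 = -5310$)
$\frac{1}{D{\left(m{\left(-3,-23 \right)} \right)} - \left(51223 - \frac{1}{R{\left(94 \right)} + 170306}\right)} = \frac{1}{-5310 - \left(51223 - \frac{1}{94 + 170306}\right)} = \frac{1}{-5310 - \left(51223 - \frac{1}{170400}\right)} = \frac{1}{-5310 + \left(-51223 + \frac{1}{170400}\right)} = \frac{1}{-5310 - \frac{8728399199}{170400}} = \frac{1}{- \frac{9633223199}{170400}} = - \frac{170400}{9633223199}$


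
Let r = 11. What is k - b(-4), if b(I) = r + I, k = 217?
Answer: 210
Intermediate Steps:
b(I) = 11 + I
k - b(-4) = 217 - (11 - 4) = 217 - 1*7 = 217 - 7 = 210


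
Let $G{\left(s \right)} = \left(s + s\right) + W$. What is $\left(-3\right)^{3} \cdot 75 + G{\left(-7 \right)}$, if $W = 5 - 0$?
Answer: $-2034$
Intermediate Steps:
$W = 5$ ($W = 5 + 0 = 5$)
$G{\left(s \right)} = 5 + 2 s$ ($G{\left(s \right)} = \left(s + s\right) + 5 = 2 s + 5 = 5 + 2 s$)
$\left(-3\right)^{3} \cdot 75 + G{\left(-7 \right)} = \left(-3\right)^{3} \cdot 75 + \left(5 + 2 \left(-7\right)\right) = \left(-27\right) 75 + \left(5 - 14\right) = -2025 - 9 = -2034$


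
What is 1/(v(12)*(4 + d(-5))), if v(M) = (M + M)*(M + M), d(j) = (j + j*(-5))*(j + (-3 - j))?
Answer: -1/32256 ≈ -3.1002e-5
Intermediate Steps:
d(j) = 12*j (d(j) = (j - 5*j)*(-3) = -4*j*(-3) = 12*j)
v(M) = 4*M² (v(M) = (2*M)*(2*M) = 4*M²)
1/(v(12)*(4 + d(-5))) = 1/((4*12²)*(4 + 12*(-5))) = 1/((4*144)*(4 - 60)) = 1/(576*(-56)) = 1/(-32256) = -1/32256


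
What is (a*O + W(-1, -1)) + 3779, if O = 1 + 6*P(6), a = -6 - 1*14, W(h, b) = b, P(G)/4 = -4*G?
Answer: 15278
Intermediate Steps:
P(G) = -16*G (P(G) = 4*(-4*G) = -16*G)
a = -20 (a = -6 - 14 = -20)
O = -575 (O = 1 + 6*(-16*6) = 1 + 6*(-96) = 1 - 576 = -575)
(a*O + W(-1, -1)) + 3779 = (-20*(-575) - 1) + 3779 = (11500 - 1) + 3779 = 11499 + 3779 = 15278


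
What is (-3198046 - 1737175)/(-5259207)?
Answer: 4935221/5259207 ≈ 0.93840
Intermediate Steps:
(-3198046 - 1737175)/(-5259207) = -4935221*(-1/5259207) = 4935221/5259207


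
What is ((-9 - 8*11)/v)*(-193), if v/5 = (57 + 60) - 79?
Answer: 18721/190 ≈ 98.532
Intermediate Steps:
v = 190 (v = 5*((57 + 60) - 79) = 5*(117 - 79) = 5*38 = 190)
((-9 - 8*11)/v)*(-193) = ((-9 - 8*11)/190)*(-193) = ((-9 - 88)*(1/190))*(-193) = -97*1/190*(-193) = -97/190*(-193) = 18721/190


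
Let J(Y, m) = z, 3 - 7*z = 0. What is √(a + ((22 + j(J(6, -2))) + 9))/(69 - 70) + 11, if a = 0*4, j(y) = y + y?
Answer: 11 - √1561/7 ≈ 5.3558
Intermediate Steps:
z = 3/7 (z = 3/7 - ⅐*0 = 3/7 + 0 = 3/7 ≈ 0.42857)
J(Y, m) = 3/7
j(y) = 2*y
a = 0
√(a + ((22 + j(J(6, -2))) + 9))/(69 - 70) + 11 = √(0 + ((22 + 2*(3/7)) + 9))/(69 - 70) + 11 = √(0 + ((22 + 6/7) + 9))/(-1) + 11 = √(0 + (160/7 + 9))*(-1) + 11 = √(0 + 223/7)*(-1) + 11 = √(223/7)*(-1) + 11 = (√1561/7)*(-1) + 11 = -√1561/7 + 11 = 11 - √1561/7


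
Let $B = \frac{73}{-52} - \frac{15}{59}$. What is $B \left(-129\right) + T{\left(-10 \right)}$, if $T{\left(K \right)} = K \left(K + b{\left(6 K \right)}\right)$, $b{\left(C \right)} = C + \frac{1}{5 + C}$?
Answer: $\frac{30848189}{33748} \approx 914.07$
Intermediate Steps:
$T{\left(K \right)} = K \left(K + \frac{1 + 30 K + 36 K^{2}}{5 + 6 K}\right)$ ($T{\left(K \right)} = K \left(K + \frac{1 + \left(6 K\right)^{2} + 5 \cdot 6 K}{5 + 6 K}\right) = K \left(K + \frac{1 + 36 K^{2} + 30 K}{5 + 6 K}\right) = K \left(K + \frac{1 + 30 K + 36 K^{2}}{5 + 6 K}\right)$)
$B = - \frac{5087}{3068}$ ($B = 73 \left(- \frac{1}{52}\right) - \frac{15}{59} = - \frac{73}{52} - \frac{15}{59} = - \frac{5087}{3068} \approx -1.6581$)
$B \left(-129\right) + T{\left(-10 \right)} = \left(- \frac{5087}{3068}\right) \left(-129\right) - \frac{10 \left(1 + 35 \left(-10\right) + 42 \left(-10\right)^{2}\right)}{5 + 6 \left(-10\right)} = \frac{656223}{3068} - \frac{10 \left(1 - 350 + 42 \cdot 100\right)}{5 - 60} = \frac{656223}{3068} - \frac{10 \left(1 - 350 + 4200\right)}{-55} = \frac{656223}{3068} - \left(- \frac{2}{11}\right) 3851 = \frac{656223}{3068} + \frac{7702}{11} = \frac{30848189}{33748}$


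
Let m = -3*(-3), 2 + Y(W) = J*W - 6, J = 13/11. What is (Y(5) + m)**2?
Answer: 5776/121 ≈ 47.736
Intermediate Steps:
J = 13/11 (J = 13*(1/11) = 13/11 ≈ 1.1818)
Y(W) = -8 + 13*W/11 (Y(W) = -2 + (13*W/11 - 6) = -2 + (-6 + 13*W/11) = -8 + 13*W/11)
m = 9
(Y(5) + m)**2 = ((-8 + (13/11)*5) + 9)**2 = ((-8 + 65/11) + 9)**2 = (-23/11 + 9)**2 = (76/11)**2 = 5776/121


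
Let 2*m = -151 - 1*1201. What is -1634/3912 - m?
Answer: 1321439/1956 ≈ 675.58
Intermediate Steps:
m = -676 (m = (-151 - 1*1201)/2 = (-151 - 1201)/2 = (1/2)*(-1352) = -676)
-1634/3912 - m = -1634/3912 - 1*(-676) = -1634*1/3912 + 676 = -817/1956 + 676 = 1321439/1956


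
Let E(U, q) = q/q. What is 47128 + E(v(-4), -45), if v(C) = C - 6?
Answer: 47129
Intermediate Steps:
v(C) = -6 + C
E(U, q) = 1
47128 + E(v(-4), -45) = 47128 + 1 = 47129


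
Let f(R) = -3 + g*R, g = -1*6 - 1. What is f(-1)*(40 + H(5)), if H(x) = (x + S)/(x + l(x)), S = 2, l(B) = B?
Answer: 814/5 ≈ 162.80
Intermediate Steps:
g = -7 (g = -6 - 1 = -7)
H(x) = (2 + x)/(2*x) (H(x) = (x + 2)/(x + x) = (2 + x)/((2*x)) = (2 + x)*(1/(2*x)) = (2 + x)/(2*x))
f(R) = -3 - 7*R
f(-1)*(40 + H(5)) = (-3 - 7*(-1))*(40 + (1/2)*(2 + 5)/5) = (-3 + 7)*(40 + (1/2)*(1/5)*7) = 4*(40 + 7/10) = 4*(407/10) = 814/5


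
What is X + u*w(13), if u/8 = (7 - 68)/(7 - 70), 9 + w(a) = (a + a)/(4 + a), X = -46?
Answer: -111242/1071 ≈ -103.87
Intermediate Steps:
w(a) = -9 + 2*a/(4 + a) (w(a) = -9 + (a + a)/(4 + a) = -9 + (2*a)/(4 + a) = -9 + 2*a/(4 + a))
u = 488/63 (u = 8*((7 - 68)/(7 - 70)) = 8*(-61/(-63)) = 8*(-61*(-1/63)) = 8*(61/63) = 488/63 ≈ 7.7460)
X + u*w(13) = -46 + 488*((-36 - 7*13)/(4 + 13))/63 = -46 + 488*((-36 - 91)/17)/63 = -46 + 488*((1/17)*(-127))/63 = -46 + (488/63)*(-127/17) = -46 - 61976/1071 = -111242/1071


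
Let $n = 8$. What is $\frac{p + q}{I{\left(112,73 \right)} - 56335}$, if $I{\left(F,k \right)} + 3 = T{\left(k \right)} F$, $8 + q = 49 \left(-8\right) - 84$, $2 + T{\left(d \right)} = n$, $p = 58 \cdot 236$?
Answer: $- \frac{6602}{27833} \approx -0.2372$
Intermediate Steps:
$p = 13688$
$T{\left(d \right)} = 6$ ($T{\left(d \right)} = -2 + 8 = 6$)
$q = -484$ ($q = -8 + \left(49 \left(-8\right) - 84\right) = -8 - 476 = -484$)
$I{\left(F,k \right)} = -3 + 6 F$
$\frac{p + q}{I{\left(112,73 \right)} - 56335} = \frac{13688 - 484}{\left(-3 + 6 \cdot 112\right) - 56335} = \frac{13204}{\left(-3 + 672\right) - 56335} = \frac{13204}{669 - 56335} = \frac{13204}{-55666} = 13204 \left(- \frac{1}{55666}\right) = - \frac{6602}{27833}$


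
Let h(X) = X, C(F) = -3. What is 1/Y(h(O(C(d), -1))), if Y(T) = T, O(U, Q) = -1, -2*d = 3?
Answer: -1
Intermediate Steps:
d = -3/2 (d = -½*3 = -3/2 ≈ -1.5000)
1/Y(h(O(C(d), -1))) = 1/(-1) = -1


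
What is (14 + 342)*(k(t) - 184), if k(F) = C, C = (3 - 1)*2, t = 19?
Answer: -64080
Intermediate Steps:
C = 4 (C = 2*2 = 4)
k(F) = 4
(14 + 342)*(k(t) - 184) = (14 + 342)*(4 - 184) = 356*(-180) = -64080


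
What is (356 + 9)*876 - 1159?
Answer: 318581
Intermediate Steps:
(356 + 9)*876 - 1159 = 365*876 - 1159 = 319740 - 1159 = 318581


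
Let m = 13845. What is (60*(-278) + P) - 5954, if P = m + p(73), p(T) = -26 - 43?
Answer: -8858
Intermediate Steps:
p(T) = -69
P = 13776 (P = 13845 - 69 = 13776)
(60*(-278) + P) - 5954 = (60*(-278) + 13776) - 5954 = (-16680 + 13776) - 5954 = -2904 - 5954 = -8858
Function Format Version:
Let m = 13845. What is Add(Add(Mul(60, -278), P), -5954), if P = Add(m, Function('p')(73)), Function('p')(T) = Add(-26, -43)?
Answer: -8858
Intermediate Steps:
Function('p')(T) = -69
P = 13776 (P = Add(13845, -69) = 13776)
Add(Add(Mul(60, -278), P), -5954) = Add(Add(Mul(60, -278), 13776), -5954) = Add(Add(-16680, 13776), -5954) = Add(-2904, -5954) = -8858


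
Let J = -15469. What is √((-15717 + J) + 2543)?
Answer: I*√28643 ≈ 169.24*I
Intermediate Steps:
√((-15717 + J) + 2543) = √((-15717 - 15469) + 2543) = √(-31186 + 2543) = √(-28643) = I*√28643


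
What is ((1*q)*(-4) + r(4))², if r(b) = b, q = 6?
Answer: 400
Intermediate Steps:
((1*q)*(-4) + r(4))² = ((1*6)*(-4) + 4)² = (6*(-4) + 4)² = (-24 + 4)² = (-20)² = 400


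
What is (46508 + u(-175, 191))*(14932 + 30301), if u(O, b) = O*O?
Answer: 3488956989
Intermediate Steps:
u(O, b) = O²
(46508 + u(-175, 191))*(14932 + 30301) = (46508 + (-175)²)*(14932 + 30301) = (46508 + 30625)*45233 = 77133*45233 = 3488956989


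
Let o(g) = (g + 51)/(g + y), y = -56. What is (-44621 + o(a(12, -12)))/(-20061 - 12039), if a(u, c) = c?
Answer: 3034267/2182800 ≈ 1.3901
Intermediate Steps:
o(g) = (51 + g)/(-56 + g) (o(g) = (g + 51)/(g - 56) = (51 + g)/(-56 + g))
(-44621 + o(a(12, -12)))/(-20061 - 12039) = (-44621 + (51 - 12)/(-56 - 12))/(-20061 - 12039) = (-44621 + 39/(-68))/(-32100) = (-44621 - 1/68*39)*(-1/32100) = (-44621 - 39/68)*(-1/32100) = -3034267/68*(-1/32100) = 3034267/2182800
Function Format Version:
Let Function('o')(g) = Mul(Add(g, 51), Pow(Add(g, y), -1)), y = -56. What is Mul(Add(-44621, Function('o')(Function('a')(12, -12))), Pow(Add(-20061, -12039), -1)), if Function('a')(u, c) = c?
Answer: Rational(3034267, 2182800) ≈ 1.3901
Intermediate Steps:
Function('o')(g) = Mul(Pow(Add(-56, g), -1), Add(51, g)) (Function('o')(g) = Mul(Add(g, 51), Pow(Add(g, -56), -1)) = Mul(Add(51, g), Pow(Add(-56, g), -1)) = Mul(Pow(Add(-56, g), -1), Add(51, g)))
Mul(Add(-44621, Function('o')(Function('a')(12, -12))), Pow(Add(-20061, -12039), -1)) = Mul(Add(-44621, Mul(Pow(Add(-56, -12), -1), Add(51, -12))), Pow(Add(-20061, -12039), -1)) = Mul(Add(-44621, Mul(Pow(-68, -1), 39)), Pow(-32100, -1)) = Mul(Add(-44621, Mul(Rational(-1, 68), 39)), Rational(-1, 32100)) = Mul(Add(-44621, Rational(-39, 68)), Rational(-1, 32100)) = Mul(Rational(-3034267, 68), Rational(-1, 32100)) = Rational(3034267, 2182800)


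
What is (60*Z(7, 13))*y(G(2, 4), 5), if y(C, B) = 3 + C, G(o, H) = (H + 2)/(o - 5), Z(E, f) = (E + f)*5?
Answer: 6000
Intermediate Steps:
Z(E, f) = 5*E + 5*f
G(o, H) = (2 + H)/(-5 + o)
(60*Z(7, 13))*y(G(2, 4), 5) = (60*(5*7 + 5*13))*(3 + (2 + 4)/(-5 + 2)) = (60*(35 + 65))*(3 + 6/(-3)) = (60*100)*(3 - ⅓*6) = 6000*(3 - 2) = 6000*1 = 6000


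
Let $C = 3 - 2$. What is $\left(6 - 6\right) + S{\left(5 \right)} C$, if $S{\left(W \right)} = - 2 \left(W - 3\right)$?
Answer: $-4$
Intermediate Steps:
$C = 1$
$S{\left(W \right)} = 6 - 2 W$ ($S{\left(W \right)} = - 2 \left(-3 + W\right) = 6 - 2 W$)
$\left(6 - 6\right) + S{\left(5 \right)} C = \left(6 - 6\right) + \left(6 - 10\right) 1 = 0 - 4 = -4$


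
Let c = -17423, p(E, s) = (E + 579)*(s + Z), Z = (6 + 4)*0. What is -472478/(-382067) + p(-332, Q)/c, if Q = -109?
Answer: 139235895/50050777 ≈ 2.7819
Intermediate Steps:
Z = 0 (Z = 10*0 = 0)
p(E, s) = s*(579 + E) (p(E, s) = (E + 579)*(s + 0) = (579 + E)*s = s*(579 + E))
-472478/(-382067) + p(-332, Q)/c = -472478/(-382067) - 109*(579 - 332)/(-17423) = -472478*(-1/382067) - 109*247*(-1/17423) = 472478/382067 - 26923*(-1/17423) = 472478/382067 + 1417/917 = 139235895/50050777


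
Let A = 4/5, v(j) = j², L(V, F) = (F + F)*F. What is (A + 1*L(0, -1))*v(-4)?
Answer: 224/5 ≈ 44.800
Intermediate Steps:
L(V, F) = 2*F² (L(V, F) = (2*F)*F = 2*F²)
A = ⅘ (A = 4*(⅕) = ⅘ ≈ 0.80000)
(A + 1*L(0, -1))*v(-4) = (⅘ + 1*(2*(-1)²))*(-4)² = (⅘ + 1*(2*1))*16 = (⅘ + 1*2)*16 = (⅘ + 2)*16 = (14/5)*16 = 224/5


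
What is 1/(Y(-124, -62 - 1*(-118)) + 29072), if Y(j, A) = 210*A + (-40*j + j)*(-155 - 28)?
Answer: -1/844156 ≈ -1.1846e-6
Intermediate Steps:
Y(j, A) = 210*A + 7137*j (Y(j, A) = 210*A - 39*j*(-183) = 210*A + 7137*j)
1/(Y(-124, -62 - 1*(-118)) + 29072) = 1/((210*(-62 - 1*(-118)) + 7137*(-124)) + 29072) = 1/((210*(-62 + 118) - 884988) + 29072) = 1/((210*56 - 884988) + 29072) = 1/((11760 - 884988) + 29072) = 1/(-873228 + 29072) = 1/(-844156) = -1/844156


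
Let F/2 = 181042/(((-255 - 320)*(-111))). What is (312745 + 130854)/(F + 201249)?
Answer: 28312706175/12845079509 ≈ 2.2042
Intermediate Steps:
F = 362084/63825 (F = 2*(181042/(((-255 - 320)*(-111)))) = 2*(181042/((-575*(-111)))) = 2*(181042/63825) = 362084/63825 ≈ 5.6731)
(312745 + 130854)/(F + 201249) = (312745 + 130854)/(362084/63825 + 201249) = 443599/(12845079509/63825) = 443599*(63825/12845079509) = 28312706175/12845079509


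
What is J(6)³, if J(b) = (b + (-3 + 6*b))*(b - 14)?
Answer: -30371328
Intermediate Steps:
J(b) = (-14 + b)*(-3 + 7*b) (J(b) = (-3 + 7*b)*(-14 + b) = (-14 + b)*(-3 + 7*b))
J(6)³ = (42 - 101*6 + 7*6²)³ = (42 - 606 + 7*36)³ = (42 - 606 + 252)³ = (-312)³ = -30371328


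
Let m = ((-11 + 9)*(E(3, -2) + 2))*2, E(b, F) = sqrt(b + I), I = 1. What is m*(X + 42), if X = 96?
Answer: -2208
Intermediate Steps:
E(b, F) = sqrt(1 + b) (E(b, F) = sqrt(b + 1) = sqrt(1 + b))
m = -16 (m = ((-11 + 9)*(sqrt(1 + 3) + 2))*2 = -2*(sqrt(4) + 2)*2 = -2*(2 + 2)*2 = -2*4*2 = -8*2 = -16)
m*(X + 42) = -16*(96 + 42) = -16*138 = -2208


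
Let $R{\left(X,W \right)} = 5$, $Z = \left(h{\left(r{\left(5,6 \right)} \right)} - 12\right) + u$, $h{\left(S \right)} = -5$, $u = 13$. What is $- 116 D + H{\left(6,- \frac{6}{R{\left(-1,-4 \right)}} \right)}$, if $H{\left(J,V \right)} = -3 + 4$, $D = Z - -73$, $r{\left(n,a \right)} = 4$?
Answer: $-8003$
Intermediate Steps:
$Z = -4$ ($Z = \left(-5 - 12\right) + 13 = -17 + 13 = -4$)
$D = 69$ ($D = -4 - -73 = -4 + 73 = 69$)
$H{\left(J,V \right)} = 1$
$- 116 D + H{\left(6,- \frac{6}{R{\left(-1,-4 \right)}} \right)} = \left(-116\right) 69 + 1 = -8004 + 1 = -8003$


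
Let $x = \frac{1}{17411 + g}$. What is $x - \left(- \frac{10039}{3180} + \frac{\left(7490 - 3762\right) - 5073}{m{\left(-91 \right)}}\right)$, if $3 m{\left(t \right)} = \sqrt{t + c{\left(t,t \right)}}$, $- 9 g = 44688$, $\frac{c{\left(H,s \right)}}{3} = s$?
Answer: $\frac{374835683}{118731660} - \frac{4035 i \sqrt{91}}{182} \approx 3.157 - 211.49 i$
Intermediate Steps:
$c{\left(H,s \right)} = 3 s$
$g = - \frac{14896}{3}$ ($g = \left(- \frac{1}{9}\right) 44688 = - \frac{14896}{3} \approx -4965.3$)
$m{\left(t \right)} = \frac{2 \sqrt{t}}{3}$ ($m{\left(t \right)} = \frac{\sqrt{t + 3 t}}{3} = \frac{\sqrt{4 t}}{3} = \frac{2 \sqrt{t}}{3}$)
$x = \frac{3}{37337}$ ($x = \frac{1}{17411 - \frac{14896}{3}} = \frac{1}{\frac{37337}{3}} = \frac{3}{37337} \approx 8.0349 \cdot 10^{-5}$)
$x - \left(- \frac{10039}{3180} + \frac{\left(7490 - 3762\right) - 5073}{m{\left(-91 \right)}}\right) = \frac{3}{37337} - \left(- \frac{10039}{3180} + \frac{\left(7490 - 3762\right) - 5073}{\frac{2}{3} \sqrt{-91}}\right) = \frac{3}{37337} - \left(\left(-10039\right) \frac{1}{3180} + \frac{3728 - 5073}{\frac{2}{3} i \sqrt{91}}\right) = \frac{3}{37337} - \left(- \frac{10039}{3180} - \frac{1345}{\frac{2}{3} i \sqrt{91}}\right) = \frac{3}{37337} - \left(- \frac{10039}{3180} - 1345 \left(- \frac{3 i \sqrt{91}}{182}\right)\right) = \frac{3}{37337} - \left(- \frac{10039}{3180} + \frac{4035 i \sqrt{91}}{182}\right) = \frac{3}{37337} + \left(\frac{10039}{3180} - \frac{4035 i \sqrt{91}}{182}\right) = \frac{374835683}{118731660} - \frac{4035 i \sqrt{91}}{182}$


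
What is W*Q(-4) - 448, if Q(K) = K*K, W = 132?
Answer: 1664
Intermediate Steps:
Q(K) = K²
W*Q(-4) - 448 = 132*(-4)² - 448 = 132*16 - 448 = 2112 - 448 = 1664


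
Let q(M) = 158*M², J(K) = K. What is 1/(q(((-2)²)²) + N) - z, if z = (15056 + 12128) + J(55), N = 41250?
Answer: -2225371821/81698 ≈ -27239.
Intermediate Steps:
z = 27239 (z = (15056 + 12128) + 55 = 27184 + 55 = 27239)
1/(q(((-2)²)²) + N) - z = 1/(158*(((-2)²)²)² + 41250) - 1*27239 = 1/(158*(4²)² + 41250) - 27239 = 1/(158*16² + 41250) - 27239 = 1/(158*256 + 41250) - 27239 = 1/(40448 + 41250) - 27239 = 1/81698 - 27239 = -2225371821/81698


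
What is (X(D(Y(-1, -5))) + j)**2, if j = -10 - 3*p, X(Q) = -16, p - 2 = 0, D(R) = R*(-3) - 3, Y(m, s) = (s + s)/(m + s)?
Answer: 1024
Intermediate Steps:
Y(m, s) = 2*s/(m + s) (Y(m, s) = (2*s)/(m + s) = 2*s/(m + s))
D(R) = -3 - 3*R (D(R) = -3*R - 3 = -3 - 3*R)
p = 2 (p = 2 + 0 = 2)
j = -16 (j = -10 - 3*2 = -10 - 6 = -16)
(X(D(Y(-1, -5))) + j)**2 = (-16 - 16)**2 = (-32)**2 = 1024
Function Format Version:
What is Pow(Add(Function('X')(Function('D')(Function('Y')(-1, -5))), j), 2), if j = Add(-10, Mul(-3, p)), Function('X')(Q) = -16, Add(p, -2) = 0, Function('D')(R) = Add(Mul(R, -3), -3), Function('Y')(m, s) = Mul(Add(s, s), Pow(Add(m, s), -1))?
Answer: 1024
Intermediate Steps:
Function('Y')(m, s) = Mul(2, s, Pow(Add(m, s), -1)) (Function('Y')(m, s) = Mul(Mul(2, s), Pow(Add(m, s), -1)) = Mul(2, s, Pow(Add(m, s), -1)))
Function('D')(R) = Add(-3, Mul(-3, R)) (Function('D')(R) = Add(Mul(-3, R), -3) = Add(-3, Mul(-3, R)))
p = 2 (p = Add(2, 0) = 2)
j = -16 (j = Add(-10, Mul(-3, 2)) = Add(-10, -6) = -16)
Pow(Add(Function('X')(Function('D')(Function('Y')(-1, -5))), j), 2) = Pow(Add(-16, -16), 2) = Pow(-32, 2) = 1024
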